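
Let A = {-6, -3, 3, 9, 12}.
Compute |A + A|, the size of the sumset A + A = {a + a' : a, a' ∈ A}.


A + A = {a + a' : a, a' ∈ A}; |A| = 5.
General bounds: 2|A| - 1 ≤ |A + A| ≤ |A|(|A|+1)/2, i.e. 9 ≤ |A + A| ≤ 15.
Lower bound 2|A|-1 is attained iff A is an arithmetic progression.
Enumerate sums a + a' for a ≤ a' (symmetric, so this suffices):
a = -6: -6+-6=-12, -6+-3=-9, -6+3=-3, -6+9=3, -6+12=6
a = -3: -3+-3=-6, -3+3=0, -3+9=6, -3+12=9
a = 3: 3+3=6, 3+9=12, 3+12=15
a = 9: 9+9=18, 9+12=21
a = 12: 12+12=24
Distinct sums: {-12, -9, -6, -3, 0, 3, 6, 9, 12, 15, 18, 21, 24}
|A + A| = 13

|A + A| = 13


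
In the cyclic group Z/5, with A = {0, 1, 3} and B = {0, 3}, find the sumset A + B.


Work in Z/5Z: reduce every sum a + b modulo 5.
Enumerate all 6 pairs:
a = 0: 0+0=0, 0+3=3
a = 1: 1+0=1, 1+3=4
a = 3: 3+0=3, 3+3=1
Distinct residues collected: {0, 1, 3, 4}
|A + B| = 4 (out of 5 total residues).

A + B = {0, 1, 3, 4}


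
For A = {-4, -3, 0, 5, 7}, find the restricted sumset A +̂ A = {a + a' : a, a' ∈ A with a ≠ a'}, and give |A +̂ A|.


Restricted sumset: A +̂ A = {a + a' : a ∈ A, a' ∈ A, a ≠ a'}.
Equivalently, take A + A and drop any sum 2a that is achievable ONLY as a + a for a ∈ A (i.e. sums representable only with equal summands).
Enumerate pairs (a, a') with a < a' (symmetric, so each unordered pair gives one sum; this covers all a ≠ a'):
  -4 + -3 = -7
  -4 + 0 = -4
  -4 + 5 = 1
  -4 + 7 = 3
  -3 + 0 = -3
  -3 + 5 = 2
  -3 + 7 = 4
  0 + 5 = 5
  0 + 7 = 7
  5 + 7 = 12
Collected distinct sums: {-7, -4, -3, 1, 2, 3, 4, 5, 7, 12}
|A +̂ A| = 10
(Reference bound: |A +̂ A| ≥ 2|A| - 3 for |A| ≥ 2, with |A| = 5 giving ≥ 7.)

|A +̂ A| = 10


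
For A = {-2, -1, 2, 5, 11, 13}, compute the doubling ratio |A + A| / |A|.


|A| = 6.
Compute A + A by enumerating all 36 pairs.
A + A = {-4, -3, -2, 0, 1, 3, 4, 7, 9, 10, 11, 12, 13, 15, 16, 18, 22, 24, 26}, so |A + A| = 19.
K = |A + A| / |A| = 19/6 (already in lowest terms) ≈ 3.1667.
Reference: AP of size 6 gives K = 11/6 ≈ 1.8333; a fully generic set of size 6 gives K ≈ 3.5000.

|A| = 6, |A + A| = 19, K = 19/6.


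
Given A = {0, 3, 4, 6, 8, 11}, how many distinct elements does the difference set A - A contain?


A - A = {a - a' : a, a' ∈ A}; |A| = 6.
Bounds: 2|A|-1 ≤ |A - A| ≤ |A|² - |A| + 1, i.e. 11 ≤ |A - A| ≤ 31.
Note: 0 ∈ A - A always (from a - a). The set is symmetric: if d ∈ A - A then -d ∈ A - A.
Enumerate nonzero differences d = a - a' with a > a' (then include -d):
Positive differences: {1, 2, 3, 4, 5, 6, 7, 8, 11}
Full difference set: {0} ∪ (positive diffs) ∪ (negative diffs).
|A - A| = 1 + 2·9 = 19 (matches direct enumeration: 19).

|A - A| = 19


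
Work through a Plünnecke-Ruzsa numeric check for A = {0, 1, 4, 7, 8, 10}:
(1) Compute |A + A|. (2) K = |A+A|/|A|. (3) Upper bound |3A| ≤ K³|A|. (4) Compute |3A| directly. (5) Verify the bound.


|A| = 6.
Step 1: Compute A + A by enumerating all 36 pairs.
A + A = {0, 1, 2, 4, 5, 7, 8, 9, 10, 11, 12, 14, 15, 16, 17, 18, 20}, so |A + A| = 17.
Step 2: Doubling constant K = |A + A|/|A| = 17/6 = 17/6 ≈ 2.8333.
Step 3: Plünnecke-Ruzsa gives |3A| ≤ K³·|A| = (2.8333)³ · 6 ≈ 136.4722.
Step 4: Compute 3A = A + A + A directly by enumerating all triples (a,b,c) ∈ A³; |3A| = 30.
Step 5: Check 30 ≤ 136.4722? Yes ✓.

K = 17/6, Plünnecke-Ruzsa bound K³|A| ≈ 136.4722, |3A| = 30, inequality holds.


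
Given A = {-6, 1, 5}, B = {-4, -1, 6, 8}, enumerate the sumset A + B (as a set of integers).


A + B = {a + b : a ∈ A, b ∈ B}.
Enumerate all |A|·|B| = 3·4 = 12 pairs (a, b) and collect distinct sums.
a = -6: -6+-4=-10, -6+-1=-7, -6+6=0, -6+8=2
a = 1: 1+-4=-3, 1+-1=0, 1+6=7, 1+8=9
a = 5: 5+-4=1, 5+-1=4, 5+6=11, 5+8=13
Collecting distinct sums: A + B = {-10, -7, -3, 0, 1, 2, 4, 7, 9, 11, 13}
|A + B| = 11

A + B = {-10, -7, -3, 0, 1, 2, 4, 7, 9, 11, 13}


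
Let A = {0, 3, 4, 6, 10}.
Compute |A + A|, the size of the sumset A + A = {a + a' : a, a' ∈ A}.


A + A = {a + a' : a, a' ∈ A}; |A| = 5.
General bounds: 2|A| - 1 ≤ |A + A| ≤ |A|(|A|+1)/2, i.e. 9 ≤ |A + A| ≤ 15.
Lower bound 2|A|-1 is attained iff A is an arithmetic progression.
Enumerate sums a + a' for a ≤ a' (symmetric, so this suffices):
a = 0: 0+0=0, 0+3=3, 0+4=4, 0+6=6, 0+10=10
a = 3: 3+3=6, 3+4=7, 3+6=9, 3+10=13
a = 4: 4+4=8, 4+6=10, 4+10=14
a = 6: 6+6=12, 6+10=16
a = 10: 10+10=20
Distinct sums: {0, 3, 4, 6, 7, 8, 9, 10, 12, 13, 14, 16, 20}
|A + A| = 13

|A + A| = 13


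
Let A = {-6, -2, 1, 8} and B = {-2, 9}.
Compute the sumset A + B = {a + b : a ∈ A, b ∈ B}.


A + B = {a + b : a ∈ A, b ∈ B}.
Enumerate all |A|·|B| = 4·2 = 8 pairs (a, b) and collect distinct sums.
a = -6: -6+-2=-8, -6+9=3
a = -2: -2+-2=-4, -2+9=7
a = 1: 1+-2=-1, 1+9=10
a = 8: 8+-2=6, 8+9=17
Collecting distinct sums: A + B = {-8, -4, -1, 3, 6, 7, 10, 17}
|A + B| = 8

A + B = {-8, -4, -1, 3, 6, 7, 10, 17}


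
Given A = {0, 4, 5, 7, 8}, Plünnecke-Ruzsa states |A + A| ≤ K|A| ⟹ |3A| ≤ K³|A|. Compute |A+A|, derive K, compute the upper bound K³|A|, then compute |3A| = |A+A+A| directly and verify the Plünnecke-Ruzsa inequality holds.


|A| = 5.
Step 1: Compute A + A by enumerating all 25 pairs.
A + A = {0, 4, 5, 7, 8, 9, 10, 11, 12, 13, 14, 15, 16}, so |A + A| = 13.
Step 2: Doubling constant K = |A + A|/|A| = 13/5 = 13/5 ≈ 2.6000.
Step 3: Plünnecke-Ruzsa gives |3A| ≤ K³·|A| = (2.6000)³ · 5 ≈ 87.8800.
Step 4: Compute 3A = A + A + A directly by enumerating all triples (a,b,c) ∈ A³; |3A| = 21.
Step 5: Check 21 ≤ 87.8800? Yes ✓.

K = 13/5, Plünnecke-Ruzsa bound K³|A| ≈ 87.8800, |3A| = 21, inequality holds.


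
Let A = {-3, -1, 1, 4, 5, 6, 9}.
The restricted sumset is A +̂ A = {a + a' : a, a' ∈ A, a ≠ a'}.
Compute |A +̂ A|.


Restricted sumset: A +̂ A = {a + a' : a ∈ A, a' ∈ A, a ≠ a'}.
Equivalently, take A + A and drop any sum 2a that is achievable ONLY as a + a for a ∈ A (i.e. sums representable only with equal summands).
Enumerate pairs (a, a') with a < a' (symmetric, so each unordered pair gives one sum; this covers all a ≠ a'):
  -3 + -1 = -4
  -3 + 1 = -2
  -3 + 4 = 1
  -3 + 5 = 2
  -3 + 6 = 3
  -3 + 9 = 6
  -1 + 1 = 0
  -1 + 4 = 3
  -1 + 5 = 4
  -1 + 6 = 5
  -1 + 9 = 8
  1 + 4 = 5
  1 + 5 = 6
  1 + 6 = 7
  1 + 9 = 10
  4 + 5 = 9
  4 + 6 = 10
  4 + 9 = 13
  5 + 6 = 11
  5 + 9 = 14
  6 + 9 = 15
Collected distinct sums: {-4, -2, 0, 1, 2, 3, 4, 5, 6, 7, 8, 9, 10, 11, 13, 14, 15}
|A +̂ A| = 17
(Reference bound: |A +̂ A| ≥ 2|A| - 3 for |A| ≥ 2, with |A| = 7 giving ≥ 11.)

|A +̂ A| = 17


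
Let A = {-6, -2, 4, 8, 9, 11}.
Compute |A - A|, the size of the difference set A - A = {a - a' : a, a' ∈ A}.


A - A = {a - a' : a, a' ∈ A}; |A| = 6.
Bounds: 2|A|-1 ≤ |A - A| ≤ |A|² - |A| + 1, i.e. 11 ≤ |A - A| ≤ 31.
Note: 0 ∈ A - A always (from a - a). The set is symmetric: if d ∈ A - A then -d ∈ A - A.
Enumerate nonzero differences d = a - a' with a > a' (then include -d):
Positive differences: {1, 2, 3, 4, 5, 6, 7, 10, 11, 13, 14, 15, 17}
Full difference set: {0} ∪ (positive diffs) ∪ (negative diffs).
|A - A| = 1 + 2·13 = 27 (matches direct enumeration: 27).

|A - A| = 27


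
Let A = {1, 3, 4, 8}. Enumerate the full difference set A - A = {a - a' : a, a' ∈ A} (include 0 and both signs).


A - A = {a - a' : a, a' ∈ A}.
Compute a - a' for each ordered pair (a, a'):
a = 1: 1-1=0, 1-3=-2, 1-4=-3, 1-8=-7
a = 3: 3-1=2, 3-3=0, 3-4=-1, 3-8=-5
a = 4: 4-1=3, 4-3=1, 4-4=0, 4-8=-4
a = 8: 8-1=7, 8-3=5, 8-4=4, 8-8=0
Collecting distinct values (and noting 0 appears from a-a):
A - A = {-7, -5, -4, -3, -2, -1, 0, 1, 2, 3, 4, 5, 7}
|A - A| = 13

A - A = {-7, -5, -4, -3, -2, -1, 0, 1, 2, 3, 4, 5, 7}


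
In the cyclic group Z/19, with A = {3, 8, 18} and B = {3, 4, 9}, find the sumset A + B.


Work in Z/19Z: reduce every sum a + b modulo 19.
Enumerate all 9 pairs:
a = 3: 3+3=6, 3+4=7, 3+9=12
a = 8: 8+3=11, 8+4=12, 8+9=17
a = 18: 18+3=2, 18+4=3, 18+9=8
Distinct residues collected: {2, 3, 6, 7, 8, 11, 12, 17}
|A + B| = 8 (out of 19 total residues).

A + B = {2, 3, 6, 7, 8, 11, 12, 17}


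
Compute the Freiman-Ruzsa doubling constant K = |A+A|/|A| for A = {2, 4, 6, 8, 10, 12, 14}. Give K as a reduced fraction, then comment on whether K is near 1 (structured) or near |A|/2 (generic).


|A| = 7.
Compute A + A by enumerating all 49 pairs.
A + A = {4, 6, 8, 10, 12, 14, 16, 18, 20, 22, 24, 26, 28}, so |A + A| = 13.
K = |A + A| / |A| = 13/7 (already in lowest terms) ≈ 1.8571.
Reference: AP of size 7 gives K = 13/7 ≈ 1.8571; a fully generic set of size 7 gives K ≈ 4.0000.

|A| = 7, |A + A| = 13, K = 13/7.


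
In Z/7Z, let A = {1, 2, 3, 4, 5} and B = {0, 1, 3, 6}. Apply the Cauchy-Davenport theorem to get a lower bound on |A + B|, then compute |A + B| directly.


Cauchy-Davenport: |A + B| ≥ min(p, |A| + |B| - 1) for A, B nonempty in Z/pZ.
|A| = 5, |B| = 4, p = 7.
CD lower bound = min(7, 5 + 4 - 1) = min(7, 8) = 7.
Compute A + B mod 7 directly:
a = 1: 1+0=1, 1+1=2, 1+3=4, 1+6=0
a = 2: 2+0=2, 2+1=3, 2+3=5, 2+6=1
a = 3: 3+0=3, 3+1=4, 3+3=6, 3+6=2
a = 4: 4+0=4, 4+1=5, 4+3=0, 4+6=3
a = 5: 5+0=5, 5+1=6, 5+3=1, 5+6=4
A + B = {0, 1, 2, 3, 4, 5, 6}, so |A + B| = 7.
Verify: 7 ≥ 7? Yes ✓.

CD lower bound = 7, actual |A + B| = 7.


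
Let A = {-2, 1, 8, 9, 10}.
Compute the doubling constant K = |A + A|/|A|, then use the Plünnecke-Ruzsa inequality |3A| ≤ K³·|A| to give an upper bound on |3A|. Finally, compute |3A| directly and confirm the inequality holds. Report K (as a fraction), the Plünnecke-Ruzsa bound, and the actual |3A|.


|A| = 5.
Step 1: Compute A + A by enumerating all 25 pairs.
A + A = {-4, -1, 2, 6, 7, 8, 9, 10, 11, 16, 17, 18, 19, 20}, so |A + A| = 14.
Step 2: Doubling constant K = |A + A|/|A| = 14/5 = 14/5 ≈ 2.8000.
Step 3: Plünnecke-Ruzsa gives |3A| ≤ K³·|A| = (2.8000)³ · 5 ≈ 109.7600.
Step 4: Compute 3A = A + A + A directly by enumerating all triples (a,b,c) ∈ A³; |3A| = 28.
Step 5: Check 28 ≤ 109.7600? Yes ✓.

K = 14/5, Plünnecke-Ruzsa bound K³|A| ≈ 109.7600, |3A| = 28, inequality holds.


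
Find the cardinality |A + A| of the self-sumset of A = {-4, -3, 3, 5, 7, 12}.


A + A = {a + a' : a, a' ∈ A}; |A| = 6.
General bounds: 2|A| - 1 ≤ |A + A| ≤ |A|(|A|+1)/2, i.e. 11 ≤ |A + A| ≤ 21.
Lower bound 2|A|-1 is attained iff A is an arithmetic progression.
Enumerate sums a + a' for a ≤ a' (symmetric, so this suffices):
a = -4: -4+-4=-8, -4+-3=-7, -4+3=-1, -4+5=1, -4+7=3, -4+12=8
a = -3: -3+-3=-6, -3+3=0, -3+5=2, -3+7=4, -3+12=9
a = 3: 3+3=6, 3+5=8, 3+7=10, 3+12=15
a = 5: 5+5=10, 5+7=12, 5+12=17
a = 7: 7+7=14, 7+12=19
a = 12: 12+12=24
Distinct sums: {-8, -7, -6, -1, 0, 1, 2, 3, 4, 6, 8, 9, 10, 12, 14, 15, 17, 19, 24}
|A + A| = 19

|A + A| = 19


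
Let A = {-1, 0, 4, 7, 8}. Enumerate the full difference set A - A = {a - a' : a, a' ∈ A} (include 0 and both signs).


A - A = {a - a' : a, a' ∈ A}.
Compute a - a' for each ordered pair (a, a'):
a = -1: -1--1=0, -1-0=-1, -1-4=-5, -1-7=-8, -1-8=-9
a = 0: 0--1=1, 0-0=0, 0-4=-4, 0-7=-7, 0-8=-8
a = 4: 4--1=5, 4-0=4, 4-4=0, 4-7=-3, 4-8=-4
a = 7: 7--1=8, 7-0=7, 7-4=3, 7-7=0, 7-8=-1
a = 8: 8--1=9, 8-0=8, 8-4=4, 8-7=1, 8-8=0
Collecting distinct values (and noting 0 appears from a-a):
A - A = {-9, -8, -7, -5, -4, -3, -1, 0, 1, 3, 4, 5, 7, 8, 9}
|A - A| = 15

A - A = {-9, -8, -7, -5, -4, -3, -1, 0, 1, 3, 4, 5, 7, 8, 9}


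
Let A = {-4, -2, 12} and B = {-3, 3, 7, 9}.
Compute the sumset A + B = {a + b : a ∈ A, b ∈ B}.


A + B = {a + b : a ∈ A, b ∈ B}.
Enumerate all |A|·|B| = 3·4 = 12 pairs (a, b) and collect distinct sums.
a = -4: -4+-3=-7, -4+3=-1, -4+7=3, -4+9=5
a = -2: -2+-3=-5, -2+3=1, -2+7=5, -2+9=7
a = 12: 12+-3=9, 12+3=15, 12+7=19, 12+9=21
Collecting distinct sums: A + B = {-7, -5, -1, 1, 3, 5, 7, 9, 15, 19, 21}
|A + B| = 11

A + B = {-7, -5, -1, 1, 3, 5, 7, 9, 15, 19, 21}


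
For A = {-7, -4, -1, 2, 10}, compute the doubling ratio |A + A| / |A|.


|A| = 5.
Compute A + A by enumerating all 25 pairs.
A + A = {-14, -11, -8, -5, -2, 1, 3, 4, 6, 9, 12, 20}, so |A + A| = 12.
K = |A + A| / |A| = 12/5 (already in lowest terms) ≈ 2.4000.
Reference: AP of size 5 gives K = 9/5 ≈ 1.8000; a fully generic set of size 5 gives K ≈ 3.0000.

|A| = 5, |A + A| = 12, K = 12/5.


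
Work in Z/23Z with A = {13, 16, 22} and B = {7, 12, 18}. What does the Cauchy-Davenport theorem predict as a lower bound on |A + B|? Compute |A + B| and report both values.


Cauchy-Davenport: |A + B| ≥ min(p, |A| + |B| - 1) for A, B nonempty in Z/pZ.
|A| = 3, |B| = 3, p = 23.
CD lower bound = min(23, 3 + 3 - 1) = min(23, 5) = 5.
Compute A + B mod 23 directly:
a = 13: 13+7=20, 13+12=2, 13+18=8
a = 16: 16+7=0, 16+12=5, 16+18=11
a = 22: 22+7=6, 22+12=11, 22+18=17
A + B = {0, 2, 5, 6, 8, 11, 17, 20}, so |A + B| = 8.
Verify: 8 ≥ 5? Yes ✓.

CD lower bound = 5, actual |A + B| = 8.


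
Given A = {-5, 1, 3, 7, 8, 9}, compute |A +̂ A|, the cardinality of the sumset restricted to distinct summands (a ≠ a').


Restricted sumset: A +̂ A = {a + a' : a ∈ A, a' ∈ A, a ≠ a'}.
Equivalently, take A + A and drop any sum 2a that is achievable ONLY as a + a for a ∈ A (i.e. sums representable only with equal summands).
Enumerate pairs (a, a') with a < a' (symmetric, so each unordered pair gives one sum; this covers all a ≠ a'):
  -5 + 1 = -4
  -5 + 3 = -2
  -5 + 7 = 2
  -5 + 8 = 3
  -5 + 9 = 4
  1 + 3 = 4
  1 + 7 = 8
  1 + 8 = 9
  1 + 9 = 10
  3 + 7 = 10
  3 + 8 = 11
  3 + 9 = 12
  7 + 8 = 15
  7 + 9 = 16
  8 + 9 = 17
Collected distinct sums: {-4, -2, 2, 3, 4, 8, 9, 10, 11, 12, 15, 16, 17}
|A +̂ A| = 13
(Reference bound: |A +̂ A| ≥ 2|A| - 3 for |A| ≥ 2, with |A| = 6 giving ≥ 9.)

|A +̂ A| = 13


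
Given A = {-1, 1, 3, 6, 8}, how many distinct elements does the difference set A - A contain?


A - A = {a - a' : a, a' ∈ A}; |A| = 5.
Bounds: 2|A|-1 ≤ |A - A| ≤ |A|² - |A| + 1, i.e. 9 ≤ |A - A| ≤ 21.
Note: 0 ∈ A - A always (from a - a). The set is symmetric: if d ∈ A - A then -d ∈ A - A.
Enumerate nonzero differences d = a - a' with a > a' (then include -d):
Positive differences: {2, 3, 4, 5, 7, 9}
Full difference set: {0} ∪ (positive diffs) ∪ (negative diffs).
|A - A| = 1 + 2·6 = 13 (matches direct enumeration: 13).

|A - A| = 13


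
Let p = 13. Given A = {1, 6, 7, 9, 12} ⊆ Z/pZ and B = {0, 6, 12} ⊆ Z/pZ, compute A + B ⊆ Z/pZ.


Work in Z/13Z: reduce every sum a + b modulo 13.
Enumerate all 15 pairs:
a = 1: 1+0=1, 1+6=7, 1+12=0
a = 6: 6+0=6, 6+6=12, 6+12=5
a = 7: 7+0=7, 7+6=0, 7+12=6
a = 9: 9+0=9, 9+6=2, 9+12=8
a = 12: 12+0=12, 12+6=5, 12+12=11
Distinct residues collected: {0, 1, 2, 5, 6, 7, 8, 9, 11, 12}
|A + B| = 10 (out of 13 total residues).

A + B = {0, 1, 2, 5, 6, 7, 8, 9, 11, 12}


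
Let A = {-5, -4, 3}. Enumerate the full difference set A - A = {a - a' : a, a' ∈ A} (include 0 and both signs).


A - A = {a - a' : a, a' ∈ A}.
Compute a - a' for each ordered pair (a, a'):
a = -5: -5--5=0, -5--4=-1, -5-3=-8
a = -4: -4--5=1, -4--4=0, -4-3=-7
a = 3: 3--5=8, 3--4=7, 3-3=0
Collecting distinct values (and noting 0 appears from a-a):
A - A = {-8, -7, -1, 0, 1, 7, 8}
|A - A| = 7

A - A = {-8, -7, -1, 0, 1, 7, 8}


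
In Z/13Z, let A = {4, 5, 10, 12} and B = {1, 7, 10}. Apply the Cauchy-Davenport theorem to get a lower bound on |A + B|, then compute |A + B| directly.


Cauchy-Davenport: |A + B| ≥ min(p, |A| + |B| - 1) for A, B nonempty in Z/pZ.
|A| = 4, |B| = 3, p = 13.
CD lower bound = min(13, 4 + 3 - 1) = min(13, 6) = 6.
Compute A + B mod 13 directly:
a = 4: 4+1=5, 4+7=11, 4+10=1
a = 5: 5+1=6, 5+7=12, 5+10=2
a = 10: 10+1=11, 10+7=4, 10+10=7
a = 12: 12+1=0, 12+7=6, 12+10=9
A + B = {0, 1, 2, 4, 5, 6, 7, 9, 11, 12}, so |A + B| = 10.
Verify: 10 ≥ 6? Yes ✓.

CD lower bound = 6, actual |A + B| = 10.


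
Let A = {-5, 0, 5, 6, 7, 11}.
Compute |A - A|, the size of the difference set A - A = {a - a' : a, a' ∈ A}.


A - A = {a - a' : a, a' ∈ A}; |A| = 6.
Bounds: 2|A|-1 ≤ |A - A| ≤ |A|² - |A| + 1, i.e. 11 ≤ |A - A| ≤ 31.
Note: 0 ∈ A - A always (from a - a). The set is symmetric: if d ∈ A - A then -d ∈ A - A.
Enumerate nonzero differences d = a - a' with a > a' (then include -d):
Positive differences: {1, 2, 4, 5, 6, 7, 10, 11, 12, 16}
Full difference set: {0} ∪ (positive diffs) ∪ (negative diffs).
|A - A| = 1 + 2·10 = 21 (matches direct enumeration: 21).

|A - A| = 21


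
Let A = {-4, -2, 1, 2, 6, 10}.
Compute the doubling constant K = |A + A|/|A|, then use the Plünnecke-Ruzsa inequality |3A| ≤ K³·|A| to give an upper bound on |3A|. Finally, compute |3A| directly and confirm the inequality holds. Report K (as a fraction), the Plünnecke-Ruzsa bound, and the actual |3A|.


|A| = 6.
Step 1: Compute A + A by enumerating all 36 pairs.
A + A = {-8, -6, -4, -3, -2, -1, 0, 2, 3, 4, 6, 7, 8, 11, 12, 16, 20}, so |A + A| = 17.
Step 2: Doubling constant K = |A + A|/|A| = 17/6 = 17/6 ≈ 2.8333.
Step 3: Plünnecke-Ruzsa gives |3A| ≤ K³·|A| = (2.8333)³ · 6 ≈ 136.4722.
Step 4: Compute 3A = A + A + A directly by enumerating all triples (a,b,c) ∈ A³; |3A| = 31.
Step 5: Check 31 ≤ 136.4722? Yes ✓.

K = 17/6, Plünnecke-Ruzsa bound K³|A| ≈ 136.4722, |3A| = 31, inequality holds.


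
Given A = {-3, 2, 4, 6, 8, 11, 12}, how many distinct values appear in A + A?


A + A = {a + a' : a, a' ∈ A}; |A| = 7.
General bounds: 2|A| - 1 ≤ |A + A| ≤ |A|(|A|+1)/2, i.e. 13 ≤ |A + A| ≤ 28.
Lower bound 2|A|-1 is attained iff A is an arithmetic progression.
Enumerate sums a + a' for a ≤ a' (symmetric, so this suffices):
a = -3: -3+-3=-6, -3+2=-1, -3+4=1, -3+6=3, -3+8=5, -3+11=8, -3+12=9
a = 2: 2+2=4, 2+4=6, 2+6=8, 2+8=10, 2+11=13, 2+12=14
a = 4: 4+4=8, 4+6=10, 4+8=12, 4+11=15, 4+12=16
a = 6: 6+6=12, 6+8=14, 6+11=17, 6+12=18
a = 8: 8+8=16, 8+11=19, 8+12=20
a = 11: 11+11=22, 11+12=23
a = 12: 12+12=24
Distinct sums: {-6, -1, 1, 3, 4, 5, 6, 8, 9, 10, 12, 13, 14, 15, 16, 17, 18, 19, 20, 22, 23, 24}
|A + A| = 22

|A + A| = 22


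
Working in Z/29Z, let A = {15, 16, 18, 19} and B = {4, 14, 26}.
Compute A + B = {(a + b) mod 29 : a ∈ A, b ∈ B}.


Work in Z/29Z: reduce every sum a + b modulo 29.
Enumerate all 12 pairs:
a = 15: 15+4=19, 15+14=0, 15+26=12
a = 16: 16+4=20, 16+14=1, 16+26=13
a = 18: 18+4=22, 18+14=3, 18+26=15
a = 19: 19+4=23, 19+14=4, 19+26=16
Distinct residues collected: {0, 1, 3, 4, 12, 13, 15, 16, 19, 20, 22, 23}
|A + B| = 12 (out of 29 total residues).

A + B = {0, 1, 3, 4, 12, 13, 15, 16, 19, 20, 22, 23}


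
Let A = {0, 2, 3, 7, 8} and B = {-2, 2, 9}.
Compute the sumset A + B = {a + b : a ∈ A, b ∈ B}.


A + B = {a + b : a ∈ A, b ∈ B}.
Enumerate all |A|·|B| = 5·3 = 15 pairs (a, b) and collect distinct sums.
a = 0: 0+-2=-2, 0+2=2, 0+9=9
a = 2: 2+-2=0, 2+2=4, 2+9=11
a = 3: 3+-2=1, 3+2=5, 3+9=12
a = 7: 7+-2=5, 7+2=9, 7+9=16
a = 8: 8+-2=6, 8+2=10, 8+9=17
Collecting distinct sums: A + B = {-2, 0, 1, 2, 4, 5, 6, 9, 10, 11, 12, 16, 17}
|A + B| = 13

A + B = {-2, 0, 1, 2, 4, 5, 6, 9, 10, 11, 12, 16, 17}


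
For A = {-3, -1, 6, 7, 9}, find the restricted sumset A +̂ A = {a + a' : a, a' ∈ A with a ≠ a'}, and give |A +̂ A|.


Restricted sumset: A +̂ A = {a + a' : a ∈ A, a' ∈ A, a ≠ a'}.
Equivalently, take A + A and drop any sum 2a that is achievable ONLY as a + a for a ∈ A (i.e. sums representable only with equal summands).
Enumerate pairs (a, a') with a < a' (symmetric, so each unordered pair gives one sum; this covers all a ≠ a'):
  -3 + -1 = -4
  -3 + 6 = 3
  -3 + 7 = 4
  -3 + 9 = 6
  -1 + 6 = 5
  -1 + 7 = 6
  -1 + 9 = 8
  6 + 7 = 13
  6 + 9 = 15
  7 + 9 = 16
Collected distinct sums: {-4, 3, 4, 5, 6, 8, 13, 15, 16}
|A +̂ A| = 9
(Reference bound: |A +̂ A| ≥ 2|A| - 3 for |A| ≥ 2, with |A| = 5 giving ≥ 7.)

|A +̂ A| = 9


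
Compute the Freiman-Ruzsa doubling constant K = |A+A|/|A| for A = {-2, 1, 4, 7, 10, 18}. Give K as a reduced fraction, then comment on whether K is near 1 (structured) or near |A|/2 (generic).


|A| = 6.
Compute A + A by enumerating all 36 pairs.
A + A = {-4, -1, 2, 5, 8, 11, 14, 16, 17, 19, 20, 22, 25, 28, 36}, so |A + A| = 15.
K = |A + A| / |A| = 15/6 = 5/2 ≈ 2.5000.
Reference: AP of size 6 gives K = 11/6 ≈ 1.8333; a fully generic set of size 6 gives K ≈ 3.5000.

|A| = 6, |A + A| = 15, K = 15/6 = 5/2.


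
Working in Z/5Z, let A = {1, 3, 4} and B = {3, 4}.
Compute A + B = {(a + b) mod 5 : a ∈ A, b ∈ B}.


Work in Z/5Z: reduce every sum a + b modulo 5.
Enumerate all 6 pairs:
a = 1: 1+3=4, 1+4=0
a = 3: 3+3=1, 3+4=2
a = 4: 4+3=2, 4+4=3
Distinct residues collected: {0, 1, 2, 3, 4}
|A + B| = 5 (out of 5 total residues).

A + B = {0, 1, 2, 3, 4}


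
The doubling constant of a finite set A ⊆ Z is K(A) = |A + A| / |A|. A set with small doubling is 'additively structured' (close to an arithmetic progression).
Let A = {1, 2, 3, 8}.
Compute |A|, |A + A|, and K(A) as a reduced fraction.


|A| = 4.
Compute A + A by enumerating all 16 pairs.
A + A = {2, 3, 4, 5, 6, 9, 10, 11, 16}, so |A + A| = 9.
K = |A + A| / |A| = 9/4 (already in lowest terms) ≈ 2.2500.
Reference: AP of size 4 gives K = 7/4 ≈ 1.7500; a fully generic set of size 4 gives K ≈ 2.5000.

|A| = 4, |A + A| = 9, K = 9/4.


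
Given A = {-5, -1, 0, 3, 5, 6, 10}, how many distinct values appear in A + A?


A + A = {a + a' : a, a' ∈ A}; |A| = 7.
General bounds: 2|A| - 1 ≤ |A + A| ≤ |A|(|A|+1)/2, i.e. 13 ≤ |A + A| ≤ 28.
Lower bound 2|A|-1 is attained iff A is an arithmetic progression.
Enumerate sums a + a' for a ≤ a' (symmetric, so this suffices):
a = -5: -5+-5=-10, -5+-1=-6, -5+0=-5, -5+3=-2, -5+5=0, -5+6=1, -5+10=5
a = -1: -1+-1=-2, -1+0=-1, -1+3=2, -1+5=4, -1+6=5, -1+10=9
a = 0: 0+0=0, 0+3=3, 0+5=5, 0+6=6, 0+10=10
a = 3: 3+3=6, 3+5=8, 3+6=9, 3+10=13
a = 5: 5+5=10, 5+6=11, 5+10=15
a = 6: 6+6=12, 6+10=16
a = 10: 10+10=20
Distinct sums: {-10, -6, -5, -2, -1, 0, 1, 2, 3, 4, 5, 6, 8, 9, 10, 11, 12, 13, 15, 16, 20}
|A + A| = 21

|A + A| = 21


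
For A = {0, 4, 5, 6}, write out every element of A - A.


A - A = {a - a' : a, a' ∈ A}.
Compute a - a' for each ordered pair (a, a'):
a = 0: 0-0=0, 0-4=-4, 0-5=-5, 0-6=-6
a = 4: 4-0=4, 4-4=0, 4-5=-1, 4-6=-2
a = 5: 5-0=5, 5-4=1, 5-5=0, 5-6=-1
a = 6: 6-0=6, 6-4=2, 6-5=1, 6-6=0
Collecting distinct values (and noting 0 appears from a-a):
A - A = {-6, -5, -4, -2, -1, 0, 1, 2, 4, 5, 6}
|A - A| = 11

A - A = {-6, -5, -4, -2, -1, 0, 1, 2, 4, 5, 6}


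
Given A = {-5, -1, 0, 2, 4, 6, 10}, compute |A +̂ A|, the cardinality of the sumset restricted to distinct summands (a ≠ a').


Restricted sumset: A +̂ A = {a + a' : a ∈ A, a' ∈ A, a ≠ a'}.
Equivalently, take A + A and drop any sum 2a that is achievable ONLY as a + a for a ∈ A (i.e. sums representable only with equal summands).
Enumerate pairs (a, a') with a < a' (symmetric, so each unordered pair gives one sum; this covers all a ≠ a'):
  -5 + -1 = -6
  -5 + 0 = -5
  -5 + 2 = -3
  -5 + 4 = -1
  -5 + 6 = 1
  -5 + 10 = 5
  -1 + 0 = -1
  -1 + 2 = 1
  -1 + 4 = 3
  -1 + 6 = 5
  -1 + 10 = 9
  0 + 2 = 2
  0 + 4 = 4
  0 + 6 = 6
  0 + 10 = 10
  2 + 4 = 6
  2 + 6 = 8
  2 + 10 = 12
  4 + 6 = 10
  4 + 10 = 14
  6 + 10 = 16
Collected distinct sums: {-6, -5, -3, -1, 1, 2, 3, 4, 5, 6, 8, 9, 10, 12, 14, 16}
|A +̂ A| = 16
(Reference bound: |A +̂ A| ≥ 2|A| - 3 for |A| ≥ 2, with |A| = 7 giving ≥ 11.)

|A +̂ A| = 16


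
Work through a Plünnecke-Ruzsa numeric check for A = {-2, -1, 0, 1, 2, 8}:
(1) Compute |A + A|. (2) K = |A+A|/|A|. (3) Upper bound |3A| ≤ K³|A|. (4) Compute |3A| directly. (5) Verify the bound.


|A| = 6.
Step 1: Compute A + A by enumerating all 36 pairs.
A + A = {-4, -3, -2, -1, 0, 1, 2, 3, 4, 6, 7, 8, 9, 10, 16}, so |A + A| = 15.
Step 2: Doubling constant K = |A + A|/|A| = 15/6 = 15/6 ≈ 2.5000.
Step 3: Plünnecke-Ruzsa gives |3A| ≤ K³·|A| = (2.5000)³ · 6 ≈ 93.7500.
Step 4: Compute 3A = A + A + A directly by enumerating all triples (a,b,c) ∈ A³; |3A| = 25.
Step 5: Check 25 ≤ 93.7500? Yes ✓.

K = 15/6, Plünnecke-Ruzsa bound K³|A| ≈ 93.7500, |3A| = 25, inequality holds.


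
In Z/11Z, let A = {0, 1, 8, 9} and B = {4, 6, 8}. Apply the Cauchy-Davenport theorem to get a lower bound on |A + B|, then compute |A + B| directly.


Cauchy-Davenport: |A + B| ≥ min(p, |A| + |B| - 1) for A, B nonempty in Z/pZ.
|A| = 4, |B| = 3, p = 11.
CD lower bound = min(11, 4 + 3 - 1) = min(11, 6) = 6.
Compute A + B mod 11 directly:
a = 0: 0+4=4, 0+6=6, 0+8=8
a = 1: 1+4=5, 1+6=7, 1+8=9
a = 8: 8+4=1, 8+6=3, 8+8=5
a = 9: 9+4=2, 9+6=4, 9+8=6
A + B = {1, 2, 3, 4, 5, 6, 7, 8, 9}, so |A + B| = 9.
Verify: 9 ≥ 6? Yes ✓.

CD lower bound = 6, actual |A + B| = 9.


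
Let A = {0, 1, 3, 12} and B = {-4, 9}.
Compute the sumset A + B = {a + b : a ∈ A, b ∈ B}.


A + B = {a + b : a ∈ A, b ∈ B}.
Enumerate all |A|·|B| = 4·2 = 8 pairs (a, b) and collect distinct sums.
a = 0: 0+-4=-4, 0+9=9
a = 1: 1+-4=-3, 1+9=10
a = 3: 3+-4=-1, 3+9=12
a = 12: 12+-4=8, 12+9=21
Collecting distinct sums: A + B = {-4, -3, -1, 8, 9, 10, 12, 21}
|A + B| = 8

A + B = {-4, -3, -1, 8, 9, 10, 12, 21}


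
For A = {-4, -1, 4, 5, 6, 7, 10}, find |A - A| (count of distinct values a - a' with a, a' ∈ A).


A - A = {a - a' : a, a' ∈ A}; |A| = 7.
Bounds: 2|A|-1 ≤ |A - A| ≤ |A|² - |A| + 1, i.e. 13 ≤ |A - A| ≤ 43.
Note: 0 ∈ A - A always (from a - a). The set is symmetric: if d ∈ A - A then -d ∈ A - A.
Enumerate nonzero differences d = a - a' with a > a' (then include -d):
Positive differences: {1, 2, 3, 4, 5, 6, 7, 8, 9, 10, 11, 14}
Full difference set: {0} ∪ (positive diffs) ∪ (negative diffs).
|A - A| = 1 + 2·12 = 25 (matches direct enumeration: 25).

|A - A| = 25


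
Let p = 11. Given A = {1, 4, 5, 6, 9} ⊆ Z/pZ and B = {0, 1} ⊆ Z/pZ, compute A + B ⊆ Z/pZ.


Work in Z/11Z: reduce every sum a + b modulo 11.
Enumerate all 10 pairs:
a = 1: 1+0=1, 1+1=2
a = 4: 4+0=4, 4+1=5
a = 5: 5+0=5, 5+1=6
a = 6: 6+0=6, 6+1=7
a = 9: 9+0=9, 9+1=10
Distinct residues collected: {1, 2, 4, 5, 6, 7, 9, 10}
|A + B| = 8 (out of 11 total residues).

A + B = {1, 2, 4, 5, 6, 7, 9, 10}


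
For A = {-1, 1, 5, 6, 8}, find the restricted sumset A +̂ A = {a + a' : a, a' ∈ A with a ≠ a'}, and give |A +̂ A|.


Restricted sumset: A +̂ A = {a + a' : a ∈ A, a' ∈ A, a ≠ a'}.
Equivalently, take A + A and drop any sum 2a that is achievable ONLY as a + a for a ∈ A (i.e. sums representable only with equal summands).
Enumerate pairs (a, a') with a < a' (symmetric, so each unordered pair gives one sum; this covers all a ≠ a'):
  -1 + 1 = 0
  -1 + 5 = 4
  -1 + 6 = 5
  -1 + 8 = 7
  1 + 5 = 6
  1 + 6 = 7
  1 + 8 = 9
  5 + 6 = 11
  5 + 8 = 13
  6 + 8 = 14
Collected distinct sums: {0, 4, 5, 6, 7, 9, 11, 13, 14}
|A +̂ A| = 9
(Reference bound: |A +̂ A| ≥ 2|A| - 3 for |A| ≥ 2, with |A| = 5 giving ≥ 7.)

|A +̂ A| = 9


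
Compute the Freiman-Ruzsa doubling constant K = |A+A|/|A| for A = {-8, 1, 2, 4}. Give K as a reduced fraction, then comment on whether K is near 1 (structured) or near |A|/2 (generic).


|A| = 4.
Compute A + A by enumerating all 16 pairs.
A + A = {-16, -7, -6, -4, 2, 3, 4, 5, 6, 8}, so |A + A| = 10.
K = |A + A| / |A| = 10/4 = 5/2 ≈ 2.5000.
Reference: AP of size 4 gives K = 7/4 ≈ 1.7500; a fully generic set of size 4 gives K ≈ 2.5000.

|A| = 4, |A + A| = 10, K = 10/4 = 5/2.


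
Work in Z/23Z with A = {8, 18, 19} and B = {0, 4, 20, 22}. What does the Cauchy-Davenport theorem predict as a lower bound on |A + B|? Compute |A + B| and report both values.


Cauchy-Davenport: |A + B| ≥ min(p, |A| + |B| - 1) for A, B nonempty in Z/pZ.
|A| = 3, |B| = 4, p = 23.
CD lower bound = min(23, 3 + 4 - 1) = min(23, 6) = 6.
Compute A + B mod 23 directly:
a = 8: 8+0=8, 8+4=12, 8+20=5, 8+22=7
a = 18: 18+0=18, 18+4=22, 18+20=15, 18+22=17
a = 19: 19+0=19, 19+4=0, 19+20=16, 19+22=18
A + B = {0, 5, 7, 8, 12, 15, 16, 17, 18, 19, 22}, so |A + B| = 11.
Verify: 11 ≥ 6? Yes ✓.

CD lower bound = 6, actual |A + B| = 11.


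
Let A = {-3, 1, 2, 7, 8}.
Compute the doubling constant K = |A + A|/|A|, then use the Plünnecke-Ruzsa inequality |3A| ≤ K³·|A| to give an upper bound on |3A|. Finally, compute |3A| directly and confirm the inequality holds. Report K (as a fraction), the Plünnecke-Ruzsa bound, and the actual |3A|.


|A| = 5.
Step 1: Compute A + A by enumerating all 25 pairs.
A + A = {-6, -2, -1, 2, 3, 4, 5, 8, 9, 10, 14, 15, 16}, so |A + A| = 13.
Step 2: Doubling constant K = |A + A|/|A| = 13/5 = 13/5 ≈ 2.6000.
Step 3: Plünnecke-Ruzsa gives |3A| ≤ K³·|A| = (2.6000)³ · 5 ≈ 87.8800.
Step 4: Compute 3A = A + A + A directly by enumerating all triples (a,b,c) ∈ A³; |3A| = 25.
Step 5: Check 25 ≤ 87.8800? Yes ✓.

K = 13/5, Plünnecke-Ruzsa bound K³|A| ≈ 87.8800, |3A| = 25, inequality holds.


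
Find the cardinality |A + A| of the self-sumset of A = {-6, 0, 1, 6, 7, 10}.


A + A = {a + a' : a, a' ∈ A}; |A| = 6.
General bounds: 2|A| - 1 ≤ |A + A| ≤ |A|(|A|+1)/2, i.e. 11 ≤ |A + A| ≤ 21.
Lower bound 2|A|-1 is attained iff A is an arithmetic progression.
Enumerate sums a + a' for a ≤ a' (symmetric, so this suffices):
a = -6: -6+-6=-12, -6+0=-6, -6+1=-5, -6+6=0, -6+7=1, -6+10=4
a = 0: 0+0=0, 0+1=1, 0+6=6, 0+7=7, 0+10=10
a = 1: 1+1=2, 1+6=7, 1+7=8, 1+10=11
a = 6: 6+6=12, 6+7=13, 6+10=16
a = 7: 7+7=14, 7+10=17
a = 10: 10+10=20
Distinct sums: {-12, -6, -5, 0, 1, 2, 4, 6, 7, 8, 10, 11, 12, 13, 14, 16, 17, 20}
|A + A| = 18

|A + A| = 18


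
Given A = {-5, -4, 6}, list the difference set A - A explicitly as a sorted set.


A - A = {a - a' : a, a' ∈ A}.
Compute a - a' for each ordered pair (a, a'):
a = -5: -5--5=0, -5--4=-1, -5-6=-11
a = -4: -4--5=1, -4--4=0, -4-6=-10
a = 6: 6--5=11, 6--4=10, 6-6=0
Collecting distinct values (and noting 0 appears from a-a):
A - A = {-11, -10, -1, 0, 1, 10, 11}
|A - A| = 7

A - A = {-11, -10, -1, 0, 1, 10, 11}


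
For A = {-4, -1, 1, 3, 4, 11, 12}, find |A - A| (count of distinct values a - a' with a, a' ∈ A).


A - A = {a - a' : a, a' ∈ A}; |A| = 7.
Bounds: 2|A|-1 ≤ |A - A| ≤ |A|² - |A| + 1, i.e. 13 ≤ |A - A| ≤ 43.
Note: 0 ∈ A - A always (from a - a). The set is symmetric: if d ∈ A - A then -d ∈ A - A.
Enumerate nonzero differences d = a - a' with a > a' (then include -d):
Positive differences: {1, 2, 3, 4, 5, 7, 8, 9, 10, 11, 12, 13, 15, 16}
Full difference set: {0} ∪ (positive diffs) ∪ (negative diffs).
|A - A| = 1 + 2·14 = 29 (matches direct enumeration: 29).

|A - A| = 29


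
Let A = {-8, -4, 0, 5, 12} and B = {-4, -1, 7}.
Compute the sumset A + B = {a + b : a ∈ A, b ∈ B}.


A + B = {a + b : a ∈ A, b ∈ B}.
Enumerate all |A|·|B| = 5·3 = 15 pairs (a, b) and collect distinct sums.
a = -8: -8+-4=-12, -8+-1=-9, -8+7=-1
a = -4: -4+-4=-8, -4+-1=-5, -4+7=3
a = 0: 0+-4=-4, 0+-1=-1, 0+7=7
a = 5: 5+-4=1, 5+-1=4, 5+7=12
a = 12: 12+-4=8, 12+-1=11, 12+7=19
Collecting distinct sums: A + B = {-12, -9, -8, -5, -4, -1, 1, 3, 4, 7, 8, 11, 12, 19}
|A + B| = 14

A + B = {-12, -9, -8, -5, -4, -1, 1, 3, 4, 7, 8, 11, 12, 19}


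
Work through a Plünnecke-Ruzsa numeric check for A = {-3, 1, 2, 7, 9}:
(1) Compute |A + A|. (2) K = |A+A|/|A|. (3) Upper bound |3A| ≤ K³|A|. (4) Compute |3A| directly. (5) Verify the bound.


|A| = 5.
Step 1: Compute A + A by enumerating all 25 pairs.
A + A = {-6, -2, -1, 2, 3, 4, 6, 8, 9, 10, 11, 14, 16, 18}, so |A + A| = 14.
Step 2: Doubling constant K = |A + A|/|A| = 14/5 = 14/5 ≈ 2.8000.
Step 3: Plünnecke-Ruzsa gives |3A| ≤ K³·|A| = (2.8000)³ · 5 ≈ 109.7600.
Step 4: Compute 3A = A + A + A directly by enumerating all triples (a,b,c) ∈ A³; |3A| = 27.
Step 5: Check 27 ≤ 109.7600? Yes ✓.

K = 14/5, Plünnecke-Ruzsa bound K³|A| ≈ 109.7600, |3A| = 27, inequality holds.


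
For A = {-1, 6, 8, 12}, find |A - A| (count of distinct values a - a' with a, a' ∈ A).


A - A = {a - a' : a, a' ∈ A}; |A| = 4.
Bounds: 2|A|-1 ≤ |A - A| ≤ |A|² - |A| + 1, i.e. 7 ≤ |A - A| ≤ 13.
Note: 0 ∈ A - A always (from a - a). The set is symmetric: if d ∈ A - A then -d ∈ A - A.
Enumerate nonzero differences d = a - a' with a > a' (then include -d):
Positive differences: {2, 4, 6, 7, 9, 13}
Full difference set: {0} ∪ (positive diffs) ∪ (negative diffs).
|A - A| = 1 + 2·6 = 13 (matches direct enumeration: 13).

|A - A| = 13


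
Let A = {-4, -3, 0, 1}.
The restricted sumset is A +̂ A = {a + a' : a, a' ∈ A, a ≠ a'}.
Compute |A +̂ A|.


Restricted sumset: A +̂ A = {a + a' : a ∈ A, a' ∈ A, a ≠ a'}.
Equivalently, take A + A and drop any sum 2a that is achievable ONLY as a + a for a ∈ A (i.e. sums representable only with equal summands).
Enumerate pairs (a, a') with a < a' (symmetric, so each unordered pair gives one sum; this covers all a ≠ a'):
  -4 + -3 = -7
  -4 + 0 = -4
  -4 + 1 = -3
  -3 + 0 = -3
  -3 + 1 = -2
  0 + 1 = 1
Collected distinct sums: {-7, -4, -3, -2, 1}
|A +̂ A| = 5
(Reference bound: |A +̂ A| ≥ 2|A| - 3 for |A| ≥ 2, with |A| = 4 giving ≥ 5.)

|A +̂ A| = 5


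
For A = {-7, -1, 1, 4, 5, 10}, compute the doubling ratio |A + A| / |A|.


|A| = 6.
Compute A + A by enumerating all 36 pairs.
A + A = {-14, -8, -6, -3, -2, 0, 2, 3, 4, 5, 6, 8, 9, 10, 11, 14, 15, 20}, so |A + A| = 18.
K = |A + A| / |A| = 18/6 = 3/1 ≈ 3.0000.
Reference: AP of size 6 gives K = 11/6 ≈ 1.8333; a fully generic set of size 6 gives K ≈ 3.5000.

|A| = 6, |A + A| = 18, K = 18/6 = 3/1.


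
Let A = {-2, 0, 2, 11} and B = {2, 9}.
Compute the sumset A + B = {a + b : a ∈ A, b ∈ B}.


A + B = {a + b : a ∈ A, b ∈ B}.
Enumerate all |A|·|B| = 4·2 = 8 pairs (a, b) and collect distinct sums.
a = -2: -2+2=0, -2+9=7
a = 0: 0+2=2, 0+9=9
a = 2: 2+2=4, 2+9=11
a = 11: 11+2=13, 11+9=20
Collecting distinct sums: A + B = {0, 2, 4, 7, 9, 11, 13, 20}
|A + B| = 8

A + B = {0, 2, 4, 7, 9, 11, 13, 20}


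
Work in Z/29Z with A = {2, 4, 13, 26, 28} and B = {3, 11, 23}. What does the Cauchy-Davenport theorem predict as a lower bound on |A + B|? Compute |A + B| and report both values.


Cauchy-Davenport: |A + B| ≥ min(p, |A| + |B| - 1) for A, B nonempty in Z/pZ.
|A| = 5, |B| = 3, p = 29.
CD lower bound = min(29, 5 + 3 - 1) = min(29, 7) = 7.
Compute A + B mod 29 directly:
a = 2: 2+3=5, 2+11=13, 2+23=25
a = 4: 4+3=7, 4+11=15, 4+23=27
a = 13: 13+3=16, 13+11=24, 13+23=7
a = 26: 26+3=0, 26+11=8, 26+23=20
a = 28: 28+3=2, 28+11=10, 28+23=22
A + B = {0, 2, 5, 7, 8, 10, 13, 15, 16, 20, 22, 24, 25, 27}, so |A + B| = 14.
Verify: 14 ≥ 7? Yes ✓.

CD lower bound = 7, actual |A + B| = 14.


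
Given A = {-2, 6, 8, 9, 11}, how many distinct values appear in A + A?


A + A = {a + a' : a, a' ∈ A}; |A| = 5.
General bounds: 2|A| - 1 ≤ |A + A| ≤ |A|(|A|+1)/2, i.e. 9 ≤ |A + A| ≤ 15.
Lower bound 2|A|-1 is attained iff A is an arithmetic progression.
Enumerate sums a + a' for a ≤ a' (symmetric, so this suffices):
a = -2: -2+-2=-4, -2+6=4, -2+8=6, -2+9=7, -2+11=9
a = 6: 6+6=12, 6+8=14, 6+9=15, 6+11=17
a = 8: 8+8=16, 8+9=17, 8+11=19
a = 9: 9+9=18, 9+11=20
a = 11: 11+11=22
Distinct sums: {-4, 4, 6, 7, 9, 12, 14, 15, 16, 17, 18, 19, 20, 22}
|A + A| = 14

|A + A| = 14


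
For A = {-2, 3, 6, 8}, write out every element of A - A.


A - A = {a - a' : a, a' ∈ A}.
Compute a - a' for each ordered pair (a, a'):
a = -2: -2--2=0, -2-3=-5, -2-6=-8, -2-8=-10
a = 3: 3--2=5, 3-3=0, 3-6=-3, 3-8=-5
a = 6: 6--2=8, 6-3=3, 6-6=0, 6-8=-2
a = 8: 8--2=10, 8-3=5, 8-6=2, 8-8=0
Collecting distinct values (and noting 0 appears from a-a):
A - A = {-10, -8, -5, -3, -2, 0, 2, 3, 5, 8, 10}
|A - A| = 11

A - A = {-10, -8, -5, -3, -2, 0, 2, 3, 5, 8, 10}


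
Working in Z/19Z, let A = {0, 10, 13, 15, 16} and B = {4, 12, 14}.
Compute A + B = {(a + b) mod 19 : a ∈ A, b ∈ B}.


Work in Z/19Z: reduce every sum a + b modulo 19.
Enumerate all 15 pairs:
a = 0: 0+4=4, 0+12=12, 0+14=14
a = 10: 10+4=14, 10+12=3, 10+14=5
a = 13: 13+4=17, 13+12=6, 13+14=8
a = 15: 15+4=0, 15+12=8, 15+14=10
a = 16: 16+4=1, 16+12=9, 16+14=11
Distinct residues collected: {0, 1, 3, 4, 5, 6, 8, 9, 10, 11, 12, 14, 17}
|A + B| = 13 (out of 19 total residues).

A + B = {0, 1, 3, 4, 5, 6, 8, 9, 10, 11, 12, 14, 17}


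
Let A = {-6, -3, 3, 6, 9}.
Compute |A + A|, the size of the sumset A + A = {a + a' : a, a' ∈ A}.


A + A = {a + a' : a, a' ∈ A}; |A| = 5.
General bounds: 2|A| - 1 ≤ |A + A| ≤ |A|(|A|+1)/2, i.e. 9 ≤ |A + A| ≤ 15.
Lower bound 2|A|-1 is attained iff A is an arithmetic progression.
Enumerate sums a + a' for a ≤ a' (symmetric, so this suffices):
a = -6: -6+-6=-12, -6+-3=-9, -6+3=-3, -6+6=0, -6+9=3
a = -3: -3+-3=-6, -3+3=0, -3+6=3, -3+9=6
a = 3: 3+3=6, 3+6=9, 3+9=12
a = 6: 6+6=12, 6+9=15
a = 9: 9+9=18
Distinct sums: {-12, -9, -6, -3, 0, 3, 6, 9, 12, 15, 18}
|A + A| = 11

|A + A| = 11


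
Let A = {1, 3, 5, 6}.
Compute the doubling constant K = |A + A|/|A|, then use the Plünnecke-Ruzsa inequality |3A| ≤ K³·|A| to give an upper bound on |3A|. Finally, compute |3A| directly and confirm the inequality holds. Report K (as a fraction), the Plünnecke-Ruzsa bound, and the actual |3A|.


|A| = 4.
Step 1: Compute A + A by enumerating all 16 pairs.
A + A = {2, 4, 6, 7, 8, 9, 10, 11, 12}, so |A + A| = 9.
Step 2: Doubling constant K = |A + A|/|A| = 9/4 = 9/4 ≈ 2.2500.
Step 3: Plünnecke-Ruzsa gives |3A| ≤ K³·|A| = (2.2500)³ · 4 ≈ 45.5625.
Step 4: Compute 3A = A + A + A directly by enumerating all triples (a,b,c) ∈ A³; |3A| = 14.
Step 5: Check 14 ≤ 45.5625? Yes ✓.

K = 9/4, Plünnecke-Ruzsa bound K³|A| ≈ 45.5625, |3A| = 14, inequality holds.


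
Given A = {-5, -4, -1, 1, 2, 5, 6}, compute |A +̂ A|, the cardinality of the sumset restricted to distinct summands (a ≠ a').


Restricted sumset: A +̂ A = {a + a' : a ∈ A, a' ∈ A, a ≠ a'}.
Equivalently, take A + A and drop any sum 2a that is achievable ONLY as a + a for a ∈ A (i.e. sums representable only with equal summands).
Enumerate pairs (a, a') with a < a' (symmetric, so each unordered pair gives one sum; this covers all a ≠ a'):
  -5 + -4 = -9
  -5 + -1 = -6
  -5 + 1 = -4
  -5 + 2 = -3
  -5 + 5 = 0
  -5 + 6 = 1
  -4 + -1 = -5
  -4 + 1 = -3
  -4 + 2 = -2
  -4 + 5 = 1
  -4 + 6 = 2
  -1 + 1 = 0
  -1 + 2 = 1
  -1 + 5 = 4
  -1 + 6 = 5
  1 + 2 = 3
  1 + 5 = 6
  1 + 6 = 7
  2 + 5 = 7
  2 + 6 = 8
  5 + 6 = 11
Collected distinct sums: {-9, -6, -5, -4, -3, -2, 0, 1, 2, 3, 4, 5, 6, 7, 8, 11}
|A +̂ A| = 16
(Reference bound: |A +̂ A| ≥ 2|A| - 3 for |A| ≥ 2, with |A| = 7 giving ≥ 11.)

|A +̂ A| = 16


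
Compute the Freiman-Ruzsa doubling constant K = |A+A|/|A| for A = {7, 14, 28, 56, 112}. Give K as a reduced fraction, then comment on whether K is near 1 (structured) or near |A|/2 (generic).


|A| = 5.
Compute A + A by enumerating all 25 pairs.
A + A = {14, 21, 28, 35, 42, 56, 63, 70, 84, 112, 119, 126, 140, 168, 224}, so |A + A| = 15.
K = |A + A| / |A| = 15/5 = 3/1 ≈ 3.0000.
Reference: AP of size 5 gives K = 9/5 ≈ 1.8000; a fully generic set of size 5 gives K ≈ 3.0000.

|A| = 5, |A + A| = 15, K = 15/5 = 3/1.


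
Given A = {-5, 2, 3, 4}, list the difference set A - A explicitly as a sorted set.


A - A = {a - a' : a, a' ∈ A}.
Compute a - a' for each ordered pair (a, a'):
a = -5: -5--5=0, -5-2=-7, -5-3=-8, -5-4=-9
a = 2: 2--5=7, 2-2=0, 2-3=-1, 2-4=-2
a = 3: 3--5=8, 3-2=1, 3-3=0, 3-4=-1
a = 4: 4--5=9, 4-2=2, 4-3=1, 4-4=0
Collecting distinct values (and noting 0 appears from a-a):
A - A = {-9, -8, -7, -2, -1, 0, 1, 2, 7, 8, 9}
|A - A| = 11

A - A = {-9, -8, -7, -2, -1, 0, 1, 2, 7, 8, 9}


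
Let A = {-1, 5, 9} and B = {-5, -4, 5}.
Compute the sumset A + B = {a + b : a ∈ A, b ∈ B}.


A + B = {a + b : a ∈ A, b ∈ B}.
Enumerate all |A|·|B| = 3·3 = 9 pairs (a, b) and collect distinct sums.
a = -1: -1+-5=-6, -1+-4=-5, -1+5=4
a = 5: 5+-5=0, 5+-4=1, 5+5=10
a = 9: 9+-5=4, 9+-4=5, 9+5=14
Collecting distinct sums: A + B = {-6, -5, 0, 1, 4, 5, 10, 14}
|A + B| = 8

A + B = {-6, -5, 0, 1, 4, 5, 10, 14}


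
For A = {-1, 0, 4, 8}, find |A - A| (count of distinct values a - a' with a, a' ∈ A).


A - A = {a - a' : a, a' ∈ A}; |A| = 4.
Bounds: 2|A|-1 ≤ |A - A| ≤ |A|² - |A| + 1, i.e. 7 ≤ |A - A| ≤ 13.
Note: 0 ∈ A - A always (from a - a). The set is symmetric: if d ∈ A - A then -d ∈ A - A.
Enumerate nonzero differences d = a - a' with a > a' (then include -d):
Positive differences: {1, 4, 5, 8, 9}
Full difference set: {0} ∪ (positive diffs) ∪ (negative diffs).
|A - A| = 1 + 2·5 = 11 (matches direct enumeration: 11).

|A - A| = 11
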